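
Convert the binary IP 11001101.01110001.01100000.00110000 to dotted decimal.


11001101 = 205
01110001 = 113
01100000 = 96
00110000 = 48
IP: 205.113.96.48


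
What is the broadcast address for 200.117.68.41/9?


Network: 200.0.0.0/9
Host bits = 23
Set all host bits to 1:
Broadcast: 200.127.255.255


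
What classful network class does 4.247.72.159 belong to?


First octet: 4
Binary: 00000100
0xxxxxxx -> Class A (1-126)
Class A, default mask 255.0.0.0 (/8)


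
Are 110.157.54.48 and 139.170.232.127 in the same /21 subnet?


Mask: 255.255.248.0
110.157.54.48 AND mask = 110.157.48.0
139.170.232.127 AND mask = 139.170.232.0
No, different subnets (110.157.48.0 vs 139.170.232.0)


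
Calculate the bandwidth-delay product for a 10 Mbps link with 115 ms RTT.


BDP = bandwidth * RTT
= 10 Mbps * 115 ms
= 10 * 1e6 * 115 / 1000 bits
= 1150000 bits
= 143750 bytes
= 140.3809 KB
BDP = 1150000 bits (143750 bytes)


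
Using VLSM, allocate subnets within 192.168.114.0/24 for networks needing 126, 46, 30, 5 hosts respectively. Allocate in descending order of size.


126 hosts -> /25 (126 usable): 192.168.114.0/25
46 hosts -> /26 (62 usable): 192.168.114.128/26
30 hosts -> /27 (30 usable): 192.168.114.192/27
5 hosts -> /29 (6 usable): 192.168.114.224/29
Allocation: 192.168.114.0/25 (126 hosts, 126 usable); 192.168.114.128/26 (46 hosts, 62 usable); 192.168.114.192/27 (30 hosts, 30 usable); 192.168.114.224/29 (5 hosts, 6 usable)


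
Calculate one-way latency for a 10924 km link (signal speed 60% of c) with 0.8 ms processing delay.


Speed = 0.6 * 3e5 km/s = 180000 km/s
Propagation delay = 10924 / 180000 = 0.0607 s = 60.6889 ms
Processing delay = 0.8 ms
Total one-way latency = 61.4889 ms


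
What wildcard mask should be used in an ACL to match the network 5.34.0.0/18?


Subnet mask: 255.255.192.0
Wildcard = 255.255.255.255 - subnet mask
255 - 255 = 0
255 - 255 = 0
255 - 192 = 63
255 - 0 = 255
Wildcard: 0.0.63.255


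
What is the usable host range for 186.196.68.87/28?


Network: 186.196.68.80
Broadcast: 186.196.68.95
First usable = network + 1
Last usable = broadcast - 1
Range: 186.196.68.81 to 186.196.68.94


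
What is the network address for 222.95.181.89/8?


IP:   11011110.01011111.10110101.01011001
Mask: 11111111.00000000.00000000.00000000
AND operation:
Net:  11011110.00000000.00000000.00000000
Network: 222.0.0.0/8


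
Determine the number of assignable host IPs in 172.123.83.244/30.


Host bits = 32 - 30 = 2
Total addresses = 2^2 = 4
Usable = total - 2 (network and broadcast)
Usable hosts: 2


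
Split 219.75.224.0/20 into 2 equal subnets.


New prefix = 20 + 1 = 21
Each subnet has 2048 addresses
  219.75.224.0/21
  219.75.232.0/21
Subnets: 219.75.224.0/21, 219.75.232.0/21


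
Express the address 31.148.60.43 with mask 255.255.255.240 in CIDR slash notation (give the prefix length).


Binary: 11111111.11111111.11111111.11110000
Count leading 1s
Prefix: /28


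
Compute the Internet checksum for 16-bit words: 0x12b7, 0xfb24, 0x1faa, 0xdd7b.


Sum all words (with carry folding):
+ 0x12b7 = 0x12b7
+ 0xfb24 = 0x0ddc
+ 0x1faa = 0x2d86
+ 0xdd7b = 0x0b02
One's complement: ~0x0b02
Checksum = 0xf4fd


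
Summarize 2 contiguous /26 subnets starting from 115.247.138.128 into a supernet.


Original prefix: /26
Number of subnets: 2 = 2^1
New prefix = 26 - 1 = 25
Supernet: 115.247.138.128/25


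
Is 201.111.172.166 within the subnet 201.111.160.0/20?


Subnet network: 201.111.160.0
Test IP AND mask: 201.111.160.0
Yes, 201.111.172.166 is in 201.111.160.0/20


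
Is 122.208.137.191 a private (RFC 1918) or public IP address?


RFC 1918 private ranges:
  10.0.0.0/8 (10.0.0.0 - 10.255.255.255)
  172.16.0.0/12 (172.16.0.0 - 172.31.255.255)
  192.168.0.0/16 (192.168.0.0 - 192.168.255.255)
Public (not in any RFC 1918 range)


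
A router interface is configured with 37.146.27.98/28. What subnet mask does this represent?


/28 means 28 network bits, 4 host bits
Binary: 11111111111111111111111111110000
Mask: 255.255.255.240


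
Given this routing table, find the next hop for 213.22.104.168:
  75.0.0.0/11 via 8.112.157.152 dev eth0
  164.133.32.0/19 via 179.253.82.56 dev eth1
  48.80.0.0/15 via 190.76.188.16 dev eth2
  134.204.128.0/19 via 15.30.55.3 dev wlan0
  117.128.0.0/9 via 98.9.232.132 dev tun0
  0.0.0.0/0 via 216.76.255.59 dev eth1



Longest prefix match for 213.22.104.168:
  /11 75.0.0.0: no
  /19 164.133.32.0: no
  /15 48.80.0.0: no
  /19 134.204.128.0: no
  /9 117.128.0.0: no
  /0 0.0.0.0: MATCH
Selected: next-hop 216.76.255.59 via eth1 (matched /0)


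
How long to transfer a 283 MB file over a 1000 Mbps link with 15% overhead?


Effective throughput = 1000 * (1 - 15/100) = 850 Mbps
File size in Mb = 283 * 8 = 2264 Mb
Time = 2264 / 850
Time = 2.6635 seconds


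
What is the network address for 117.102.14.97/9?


IP:   01110101.01100110.00001110.01100001
Mask: 11111111.10000000.00000000.00000000
AND operation:
Net:  01110101.00000000.00000000.00000000
Network: 117.0.0.0/9


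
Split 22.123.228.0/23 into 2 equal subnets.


New prefix = 23 + 1 = 24
Each subnet has 256 addresses
  22.123.228.0/24
  22.123.229.0/24
Subnets: 22.123.228.0/24, 22.123.229.0/24


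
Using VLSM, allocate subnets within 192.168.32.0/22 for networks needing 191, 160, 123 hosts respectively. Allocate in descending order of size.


191 hosts -> /24 (254 usable): 192.168.32.0/24
160 hosts -> /24 (254 usable): 192.168.33.0/24
123 hosts -> /25 (126 usable): 192.168.34.0/25
Allocation: 192.168.32.0/24 (191 hosts, 254 usable); 192.168.33.0/24 (160 hosts, 254 usable); 192.168.34.0/25 (123 hosts, 126 usable)


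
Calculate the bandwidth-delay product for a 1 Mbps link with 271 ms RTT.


BDP = bandwidth * RTT
= 1 Mbps * 271 ms
= 1 * 1e6 * 271 / 1000 bits
= 271000 bits
= 33875 bytes
= 33.0811 KB
BDP = 271000 bits (33875 bytes)


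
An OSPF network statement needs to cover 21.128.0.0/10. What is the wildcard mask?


Subnet mask: 255.192.0.0
Wildcard = 255.255.255.255 - subnet mask
255 - 255 = 0
255 - 192 = 63
255 - 0 = 255
255 - 0 = 255
Wildcard: 0.63.255.255


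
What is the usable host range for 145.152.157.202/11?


Network: 145.128.0.0
Broadcast: 145.159.255.255
First usable = network + 1
Last usable = broadcast - 1
Range: 145.128.0.1 to 145.159.255.254


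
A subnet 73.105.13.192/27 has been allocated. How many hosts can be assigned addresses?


Host bits = 32 - 27 = 5
Total addresses = 2^5 = 32
Usable = total - 2 (network and broadcast)
Usable hosts: 30


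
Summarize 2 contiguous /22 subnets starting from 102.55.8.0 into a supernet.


Original prefix: /22
Number of subnets: 2 = 2^1
New prefix = 22 - 1 = 21
Supernet: 102.55.8.0/21


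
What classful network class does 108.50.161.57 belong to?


First octet: 108
Binary: 01101100
0xxxxxxx -> Class A (1-126)
Class A, default mask 255.0.0.0 (/8)


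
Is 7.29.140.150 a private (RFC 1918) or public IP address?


RFC 1918 private ranges:
  10.0.0.0/8 (10.0.0.0 - 10.255.255.255)
  172.16.0.0/12 (172.16.0.0 - 172.31.255.255)
  192.168.0.0/16 (192.168.0.0 - 192.168.255.255)
Public (not in any RFC 1918 range)


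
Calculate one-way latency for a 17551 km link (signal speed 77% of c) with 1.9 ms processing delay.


Speed = 0.77 * 3e5 km/s = 231000 km/s
Propagation delay = 17551 / 231000 = 0.076 s = 75.9784 ms
Processing delay = 1.9 ms
Total one-way latency = 77.8784 ms


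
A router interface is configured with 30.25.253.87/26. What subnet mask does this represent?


/26 means 26 network bits, 6 host bits
Binary: 11111111111111111111111111000000
Mask: 255.255.255.192


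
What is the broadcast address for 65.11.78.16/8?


Network: 65.0.0.0/8
Host bits = 24
Set all host bits to 1:
Broadcast: 65.255.255.255


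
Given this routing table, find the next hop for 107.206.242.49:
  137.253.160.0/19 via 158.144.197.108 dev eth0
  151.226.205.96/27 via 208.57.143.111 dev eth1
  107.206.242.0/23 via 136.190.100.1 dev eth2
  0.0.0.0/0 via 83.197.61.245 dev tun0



Longest prefix match for 107.206.242.49:
  /19 137.253.160.0: no
  /27 151.226.205.96: no
  /23 107.206.242.0: MATCH
  /0 0.0.0.0: MATCH
Selected: next-hop 136.190.100.1 via eth2 (matched /23)


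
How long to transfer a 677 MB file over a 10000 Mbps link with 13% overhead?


Effective throughput = 10000 * (1 - 13/100) = 8700 Mbps
File size in Mb = 677 * 8 = 5416 Mb
Time = 5416 / 8700
Time = 0.6225 seconds


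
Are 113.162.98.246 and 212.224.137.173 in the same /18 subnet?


Mask: 255.255.192.0
113.162.98.246 AND mask = 113.162.64.0
212.224.137.173 AND mask = 212.224.128.0
No, different subnets (113.162.64.0 vs 212.224.128.0)


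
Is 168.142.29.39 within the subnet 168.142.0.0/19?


Subnet network: 168.142.0.0
Test IP AND mask: 168.142.0.0
Yes, 168.142.29.39 is in 168.142.0.0/19


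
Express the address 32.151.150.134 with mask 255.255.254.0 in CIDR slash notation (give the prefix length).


Binary: 11111111.11111111.11111110.00000000
Count leading 1s
Prefix: /23


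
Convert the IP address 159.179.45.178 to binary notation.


159 = 10011111
179 = 10110011
45 = 00101101
178 = 10110010
Binary: 10011111.10110011.00101101.10110010


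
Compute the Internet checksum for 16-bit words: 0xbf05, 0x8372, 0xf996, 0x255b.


Sum all words (with carry folding):
+ 0xbf05 = 0xbf05
+ 0x8372 = 0x4278
+ 0xf996 = 0x3c0f
+ 0x255b = 0x616a
One's complement: ~0x616a
Checksum = 0x9e95


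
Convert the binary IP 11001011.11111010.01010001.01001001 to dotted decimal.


11001011 = 203
11111010 = 250
01010001 = 81
01001001 = 73
IP: 203.250.81.73


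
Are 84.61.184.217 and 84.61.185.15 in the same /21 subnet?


Mask: 255.255.248.0
84.61.184.217 AND mask = 84.61.184.0
84.61.185.15 AND mask = 84.61.184.0
Yes, same subnet (84.61.184.0)


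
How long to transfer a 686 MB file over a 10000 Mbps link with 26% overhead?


Effective throughput = 10000 * (1 - 26/100) = 7400 Mbps
File size in Mb = 686 * 8 = 5488 Mb
Time = 5488 / 7400
Time = 0.7416 seconds


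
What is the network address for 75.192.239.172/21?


IP:   01001011.11000000.11101111.10101100
Mask: 11111111.11111111.11111000.00000000
AND operation:
Net:  01001011.11000000.11101000.00000000
Network: 75.192.232.0/21


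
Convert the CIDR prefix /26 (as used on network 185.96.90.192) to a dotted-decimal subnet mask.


/26 means 26 network bits, 6 host bits
Binary: 11111111111111111111111111000000
Mask: 255.255.255.192


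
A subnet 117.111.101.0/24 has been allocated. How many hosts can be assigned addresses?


Host bits = 32 - 24 = 8
Total addresses = 2^8 = 256
Usable = total - 2 (network and broadcast)
Usable hosts: 254


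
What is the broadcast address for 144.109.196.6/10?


Network: 144.64.0.0/10
Host bits = 22
Set all host bits to 1:
Broadcast: 144.127.255.255


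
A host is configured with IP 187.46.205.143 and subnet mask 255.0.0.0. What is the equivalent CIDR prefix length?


Binary: 11111111.00000000.00000000.00000000
Count leading 1s
Prefix: /8


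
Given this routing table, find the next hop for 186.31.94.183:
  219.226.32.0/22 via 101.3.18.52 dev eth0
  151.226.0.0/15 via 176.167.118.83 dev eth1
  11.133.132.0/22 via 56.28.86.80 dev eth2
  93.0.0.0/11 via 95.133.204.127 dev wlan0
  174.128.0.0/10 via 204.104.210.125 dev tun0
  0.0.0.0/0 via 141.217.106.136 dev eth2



Longest prefix match for 186.31.94.183:
  /22 219.226.32.0: no
  /15 151.226.0.0: no
  /22 11.133.132.0: no
  /11 93.0.0.0: no
  /10 174.128.0.0: no
  /0 0.0.0.0: MATCH
Selected: next-hop 141.217.106.136 via eth2 (matched /0)


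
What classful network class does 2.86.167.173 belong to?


First octet: 2
Binary: 00000010
0xxxxxxx -> Class A (1-126)
Class A, default mask 255.0.0.0 (/8)


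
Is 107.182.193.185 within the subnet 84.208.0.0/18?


Subnet network: 84.208.0.0
Test IP AND mask: 107.182.192.0
No, 107.182.193.185 is not in 84.208.0.0/18


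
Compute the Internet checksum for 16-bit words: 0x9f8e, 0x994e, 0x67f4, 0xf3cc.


Sum all words (with carry folding):
+ 0x9f8e = 0x9f8e
+ 0x994e = 0x38dd
+ 0x67f4 = 0xa0d1
+ 0xf3cc = 0x949e
One's complement: ~0x949e
Checksum = 0x6b61


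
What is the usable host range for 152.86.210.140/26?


Network: 152.86.210.128
Broadcast: 152.86.210.191
First usable = network + 1
Last usable = broadcast - 1
Range: 152.86.210.129 to 152.86.210.190


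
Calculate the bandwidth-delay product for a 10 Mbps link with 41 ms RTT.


BDP = bandwidth * RTT
= 10 Mbps * 41 ms
= 10 * 1e6 * 41 / 1000 bits
= 410000 bits
= 51250 bytes
= 50.0488 KB
BDP = 410000 bits (51250 bytes)


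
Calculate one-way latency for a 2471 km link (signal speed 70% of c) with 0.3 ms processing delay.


Speed = 0.7 * 3e5 km/s = 210000 km/s
Propagation delay = 2471 / 210000 = 0.0118 s = 11.7667 ms
Processing delay = 0.3 ms
Total one-way latency = 12.0667 ms


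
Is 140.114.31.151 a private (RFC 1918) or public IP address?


RFC 1918 private ranges:
  10.0.0.0/8 (10.0.0.0 - 10.255.255.255)
  172.16.0.0/12 (172.16.0.0 - 172.31.255.255)
  192.168.0.0/16 (192.168.0.0 - 192.168.255.255)
Public (not in any RFC 1918 range)


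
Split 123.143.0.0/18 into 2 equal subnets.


New prefix = 18 + 1 = 19
Each subnet has 8192 addresses
  123.143.0.0/19
  123.143.32.0/19
Subnets: 123.143.0.0/19, 123.143.32.0/19


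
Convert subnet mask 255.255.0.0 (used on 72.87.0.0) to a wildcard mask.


Subnet mask: 255.255.0.0
Wildcard = 255.255.255.255 - subnet mask
255 - 255 = 0
255 - 255 = 0
255 - 0 = 255
255 - 0 = 255
Wildcard: 0.0.255.255


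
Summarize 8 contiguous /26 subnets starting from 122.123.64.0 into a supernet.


Original prefix: /26
Number of subnets: 8 = 2^3
New prefix = 26 - 3 = 23
Supernet: 122.123.64.0/23


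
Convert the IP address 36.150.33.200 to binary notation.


36 = 00100100
150 = 10010110
33 = 00100001
200 = 11001000
Binary: 00100100.10010110.00100001.11001000


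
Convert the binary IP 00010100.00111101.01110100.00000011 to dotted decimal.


00010100 = 20
00111101 = 61
01110100 = 116
00000011 = 3
IP: 20.61.116.3


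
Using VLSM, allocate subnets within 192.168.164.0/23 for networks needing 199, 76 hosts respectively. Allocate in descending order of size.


199 hosts -> /24 (254 usable): 192.168.164.0/24
76 hosts -> /25 (126 usable): 192.168.165.0/25
Allocation: 192.168.164.0/24 (199 hosts, 254 usable); 192.168.165.0/25 (76 hosts, 126 usable)


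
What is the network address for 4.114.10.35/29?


IP:   00000100.01110010.00001010.00100011
Mask: 11111111.11111111.11111111.11111000
AND operation:
Net:  00000100.01110010.00001010.00100000
Network: 4.114.10.32/29


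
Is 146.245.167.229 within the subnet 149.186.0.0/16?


Subnet network: 149.186.0.0
Test IP AND mask: 146.245.0.0
No, 146.245.167.229 is not in 149.186.0.0/16


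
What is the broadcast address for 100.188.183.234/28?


Network: 100.188.183.224/28
Host bits = 4
Set all host bits to 1:
Broadcast: 100.188.183.239


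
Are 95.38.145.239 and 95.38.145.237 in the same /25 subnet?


Mask: 255.255.255.128
95.38.145.239 AND mask = 95.38.145.128
95.38.145.237 AND mask = 95.38.145.128
Yes, same subnet (95.38.145.128)


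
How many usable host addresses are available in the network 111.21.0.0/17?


Host bits = 32 - 17 = 15
Total addresses = 2^15 = 32768
Usable = total - 2 (network and broadcast)
Usable hosts: 32766


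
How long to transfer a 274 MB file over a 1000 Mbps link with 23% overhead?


Effective throughput = 1000 * (1 - 23/100) = 770 Mbps
File size in Mb = 274 * 8 = 2192 Mb
Time = 2192 / 770
Time = 2.8468 seconds


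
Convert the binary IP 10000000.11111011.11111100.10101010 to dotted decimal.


10000000 = 128
11111011 = 251
11111100 = 252
10101010 = 170
IP: 128.251.252.170


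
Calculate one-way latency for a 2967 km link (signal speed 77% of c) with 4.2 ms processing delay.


Speed = 0.77 * 3e5 km/s = 231000 km/s
Propagation delay = 2967 / 231000 = 0.0128 s = 12.8442 ms
Processing delay = 4.2 ms
Total one-way latency = 17.0442 ms


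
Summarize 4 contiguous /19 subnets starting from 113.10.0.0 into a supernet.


Original prefix: /19
Number of subnets: 4 = 2^2
New prefix = 19 - 2 = 17
Supernet: 113.10.0.0/17


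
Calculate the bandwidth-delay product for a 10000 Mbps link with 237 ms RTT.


BDP = bandwidth * RTT
= 10000 Mbps * 237 ms
= 10000 * 1e6 * 237 / 1000 bits
= 2370000000 bits
= 296250000 bytes
= 289306.6406 KB
BDP = 2370000000 bits (296250000 bytes)


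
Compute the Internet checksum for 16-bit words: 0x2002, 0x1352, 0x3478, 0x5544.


Sum all words (with carry folding):
+ 0x2002 = 0x2002
+ 0x1352 = 0x3354
+ 0x3478 = 0x67cc
+ 0x5544 = 0xbd10
One's complement: ~0xbd10
Checksum = 0x42ef


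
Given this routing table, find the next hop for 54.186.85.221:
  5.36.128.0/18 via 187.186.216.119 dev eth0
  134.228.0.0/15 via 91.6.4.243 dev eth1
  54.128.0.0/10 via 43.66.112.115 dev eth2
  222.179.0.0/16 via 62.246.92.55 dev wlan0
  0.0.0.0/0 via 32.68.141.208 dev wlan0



Longest prefix match for 54.186.85.221:
  /18 5.36.128.0: no
  /15 134.228.0.0: no
  /10 54.128.0.0: MATCH
  /16 222.179.0.0: no
  /0 0.0.0.0: MATCH
Selected: next-hop 43.66.112.115 via eth2 (matched /10)


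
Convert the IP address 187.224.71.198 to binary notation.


187 = 10111011
224 = 11100000
71 = 01000111
198 = 11000110
Binary: 10111011.11100000.01000111.11000110


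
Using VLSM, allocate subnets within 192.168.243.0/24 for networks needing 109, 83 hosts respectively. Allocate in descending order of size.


109 hosts -> /25 (126 usable): 192.168.243.0/25
83 hosts -> /25 (126 usable): 192.168.243.128/25
Allocation: 192.168.243.0/25 (109 hosts, 126 usable); 192.168.243.128/25 (83 hosts, 126 usable)


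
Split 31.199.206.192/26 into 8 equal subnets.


New prefix = 26 + 3 = 29
Each subnet has 8 addresses
  31.199.206.192/29
  31.199.206.200/29
  31.199.206.208/29
  31.199.206.216/29
  31.199.206.224/29
  31.199.206.232/29
  31.199.206.240/29
  31.199.206.248/29
Subnets: 31.199.206.192/29, 31.199.206.200/29, 31.199.206.208/29, 31.199.206.216/29, 31.199.206.224/29, 31.199.206.232/29, 31.199.206.240/29, 31.199.206.248/29


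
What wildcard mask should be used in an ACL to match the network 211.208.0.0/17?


Subnet mask: 255.255.128.0
Wildcard = 255.255.255.255 - subnet mask
255 - 255 = 0
255 - 255 = 0
255 - 128 = 127
255 - 0 = 255
Wildcard: 0.0.127.255


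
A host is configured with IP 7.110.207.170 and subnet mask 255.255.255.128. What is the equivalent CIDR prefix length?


Binary: 11111111.11111111.11111111.10000000
Count leading 1s
Prefix: /25


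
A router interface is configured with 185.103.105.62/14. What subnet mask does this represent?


/14 means 14 network bits, 18 host bits
Binary: 11111111111111000000000000000000
Mask: 255.252.0.0


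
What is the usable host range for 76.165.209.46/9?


Network: 76.128.0.0
Broadcast: 76.255.255.255
First usable = network + 1
Last usable = broadcast - 1
Range: 76.128.0.1 to 76.255.255.254


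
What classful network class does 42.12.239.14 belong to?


First octet: 42
Binary: 00101010
0xxxxxxx -> Class A (1-126)
Class A, default mask 255.0.0.0 (/8)


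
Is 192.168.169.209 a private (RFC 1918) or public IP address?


RFC 1918 private ranges:
  10.0.0.0/8 (10.0.0.0 - 10.255.255.255)
  172.16.0.0/12 (172.16.0.0 - 172.31.255.255)
  192.168.0.0/16 (192.168.0.0 - 192.168.255.255)
Private (in 192.168.0.0/16)


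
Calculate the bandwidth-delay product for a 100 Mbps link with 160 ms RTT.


BDP = bandwidth * RTT
= 100 Mbps * 160 ms
= 100 * 1e6 * 160 / 1000 bits
= 16000000 bits
= 2000000 bytes
= 1953.125 KB
BDP = 16000000 bits (2000000 bytes)


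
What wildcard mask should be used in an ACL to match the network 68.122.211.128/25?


Subnet mask: 255.255.255.128
Wildcard = 255.255.255.255 - subnet mask
255 - 255 = 0
255 - 255 = 0
255 - 255 = 0
255 - 128 = 127
Wildcard: 0.0.0.127


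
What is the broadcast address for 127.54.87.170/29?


Network: 127.54.87.168/29
Host bits = 3
Set all host bits to 1:
Broadcast: 127.54.87.175


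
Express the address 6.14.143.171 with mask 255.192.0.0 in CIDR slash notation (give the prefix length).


Binary: 11111111.11000000.00000000.00000000
Count leading 1s
Prefix: /10


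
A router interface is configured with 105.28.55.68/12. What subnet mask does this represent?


/12 means 12 network bits, 20 host bits
Binary: 11111111111100000000000000000000
Mask: 255.240.0.0


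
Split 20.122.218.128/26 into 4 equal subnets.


New prefix = 26 + 2 = 28
Each subnet has 16 addresses
  20.122.218.128/28
  20.122.218.144/28
  20.122.218.160/28
  20.122.218.176/28
Subnets: 20.122.218.128/28, 20.122.218.144/28, 20.122.218.160/28, 20.122.218.176/28


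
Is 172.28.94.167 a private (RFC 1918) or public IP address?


RFC 1918 private ranges:
  10.0.0.0/8 (10.0.0.0 - 10.255.255.255)
  172.16.0.0/12 (172.16.0.0 - 172.31.255.255)
  192.168.0.0/16 (192.168.0.0 - 192.168.255.255)
Private (in 172.16.0.0/12)


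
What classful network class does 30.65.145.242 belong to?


First octet: 30
Binary: 00011110
0xxxxxxx -> Class A (1-126)
Class A, default mask 255.0.0.0 (/8)


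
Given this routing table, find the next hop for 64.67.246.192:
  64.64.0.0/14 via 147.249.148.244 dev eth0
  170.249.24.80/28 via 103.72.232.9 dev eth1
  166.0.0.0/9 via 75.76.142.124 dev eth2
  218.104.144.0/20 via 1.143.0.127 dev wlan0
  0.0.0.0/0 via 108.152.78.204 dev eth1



Longest prefix match for 64.67.246.192:
  /14 64.64.0.0: MATCH
  /28 170.249.24.80: no
  /9 166.0.0.0: no
  /20 218.104.144.0: no
  /0 0.0.0.0: MATCH
Selected: next-hop 147.249.148.244 via eth0 (matched /14)


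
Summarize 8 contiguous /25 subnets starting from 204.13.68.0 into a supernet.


Original prefix: /25
Number of subnets: 8 = 2^3
New prefix = 25 - 3 = 22
Supernet: 204.13.68.0/22


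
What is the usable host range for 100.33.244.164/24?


Network: 100.33.244.0
Broadcast: 100.33.244.255
First usable = network + 1
Last usable = broadcast - 1
Range: 100.33.244.1 to 100.33.244.254


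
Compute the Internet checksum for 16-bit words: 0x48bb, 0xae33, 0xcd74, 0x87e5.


Sum all words (with carry folding):
+ 0x48bb = 0x48bb
+ 0xae33 = 0xf6ee
+ 0xcd74 = 0xc463
+ 0x87e5 = 0x4c49
One's complement: ~0x4c49
Checksum = 0xb3b6


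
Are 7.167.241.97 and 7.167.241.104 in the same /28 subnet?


Mask: 255.255.255.240
7.167.241.97 AND mask = 7.167.241.96
7.167.241.104 AND mask = 7.167.241.96
Yes, same subnet (7.167.241.96)


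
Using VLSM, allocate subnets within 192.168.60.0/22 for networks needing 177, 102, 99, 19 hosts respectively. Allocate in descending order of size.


177 hosts -> /24 (254 usable): 192.168.60.0/24
102 hosts -> /25 (126 usable): 192.168.61.0/25
99 hosts -> /25 (126 usable): 192.168.61.128/25
19 hosts -> /27 (30 usable): 192.168.62.0/27
Allocation: 192.168.60.0/24 (177 hosts, 254 usable); 192.168.61.0/25 (102 hosts, 126 usable); 192.168.61.128/25 (99 hosts, 126 usable); 192.168.62.0/27 (19 hosts, 30 usable)


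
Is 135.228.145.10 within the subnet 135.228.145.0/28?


Subnet network: 135.228.145.0
Test IP AND mask: 135.228.145.0
Yes, 135.228.145.10 is in 135.228.145.0/28


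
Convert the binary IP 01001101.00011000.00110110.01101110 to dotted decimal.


01001101 = 77
00011000 = 24
00110110 = 54
01101110 = 110
IP: 77.24.54.110


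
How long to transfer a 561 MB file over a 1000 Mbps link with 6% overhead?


Effective throughput = 1000 * (1 - 6/100) = 940 Mbps
File size in Mb = 561 * 8 = 4488 Mb
Time = 4488 / 940
Time = 4.7745 seconds


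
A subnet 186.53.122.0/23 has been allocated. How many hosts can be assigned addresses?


Host bits = 32 - 23 = 9
Total addresses = 2^9 = 512
Usable = total - 2 (network and broadcast)
Usable hosts: 510


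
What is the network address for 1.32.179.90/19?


IP:   00000001.00100000.10110011.01011010
Mask: 11111111.11111111.11100000.00000000
AND operation:
Net:  00000001.00100000.10100000.00000000
Network: 1.32.160.0/19


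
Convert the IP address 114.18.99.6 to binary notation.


114 = 01110010
18 = 00010010
99 = 01100011
6 = 00000110
Binary: 01110010.00010010.01100011.00000110


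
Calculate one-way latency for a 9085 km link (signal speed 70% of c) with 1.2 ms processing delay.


Speed = 0.7 * 3e5 km/s = 210000 km/s
Propagation delay = 9085 / 210000 = 0.0433 s = 43.2619 ms
Processing delay = 1.2 ms
Total one-way latency = 44.4619 ms


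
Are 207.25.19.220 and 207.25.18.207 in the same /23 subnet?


Mask: 255.255.254.0
207.25.19.220 AND mask = 207.25.18.0
207.25.18.207 AND mask = 207.25.18.0
Yes, same subnet (207.25.18.0)


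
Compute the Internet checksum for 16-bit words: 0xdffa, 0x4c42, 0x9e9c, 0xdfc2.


Sum all words (with carry folding):
+ 0xdffa = 0xdffa
+ 0x4c42 = 0x2c3d
+ 0x9e9c = 0xcad9
+ 0xdfc2 = 0xaa9c
One's complement: ~0xaa9c
Checksum = 0x5563


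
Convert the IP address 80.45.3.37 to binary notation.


80 = 01010000
45 = 00101101
3 = 00000011
37 = 00100101
Binary: 01010000.00101101.00000011.00100101


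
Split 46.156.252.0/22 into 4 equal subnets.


New prefix = 22 + 2 = 24
Each subnet has 256 addresses
  46.156.252.0/24
  46.156.253.0/24
  46.156.254.0/24
  46.156.255.0/24
Subnets: 46.156.252.0/24, 46.156.253.0/24, 46.156.254.0/24, 46.156.255.0/24


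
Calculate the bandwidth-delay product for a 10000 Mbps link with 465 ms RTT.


BDP = bandwidth * RTT
= 10000 Mbps * 465 ms
= 10000 * 1e6 * 465 / 1000 bits
= 4650000000 bits
= 581250000 bytes
= 567626.9531 KB
BDP = 4650000000 bits (581250000 bytes)


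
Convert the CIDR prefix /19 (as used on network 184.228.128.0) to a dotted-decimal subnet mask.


/19 means 19 network bits, 13 host bits
Binary: 11111111111111111110000000000000
Mask: 255.255.224.0


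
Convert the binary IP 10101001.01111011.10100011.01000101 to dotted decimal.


10101001 = 169
01111011 = 123
10100011 = 163
01000101 = 69
IP: 169.123.163.69


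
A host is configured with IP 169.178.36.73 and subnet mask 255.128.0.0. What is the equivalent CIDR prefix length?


Binary: 11111111.10000000.00000000.00000000
Count leading 1s
Prefix: /9


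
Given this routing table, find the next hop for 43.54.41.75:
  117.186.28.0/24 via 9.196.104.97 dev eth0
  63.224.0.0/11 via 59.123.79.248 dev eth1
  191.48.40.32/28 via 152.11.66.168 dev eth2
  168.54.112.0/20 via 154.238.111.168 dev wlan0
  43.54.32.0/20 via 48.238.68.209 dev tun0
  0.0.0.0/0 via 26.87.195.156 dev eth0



Longest prefix match for 43.54.41.75:
  /24 117.186.28.0: no
  /11 63.224.0.0: no
  /28 191.48.40.32: no
  /20 168.54.112.0: no
  /20 43.54.32.0: MATCH
  /0 0.0.0.0: MATCH
Selected: next-hop 48.238.68.209 via tun0 (matched /20)


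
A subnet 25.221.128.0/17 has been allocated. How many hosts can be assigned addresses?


Host bits = 32 - 17 = 15
Total addresses = 2^15 = 32768
Usable = total - 2 (network and broadcast)
Usable hosts: 32766


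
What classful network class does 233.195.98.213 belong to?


First octet: 233
Binary: 11101001
1110xxxx -> Class D (224-239)
Class D (multicast), default mask N/A


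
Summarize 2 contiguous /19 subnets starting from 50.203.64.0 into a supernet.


Original prefix: /19
Number of subnets: 2 = 2^1
New prefix = 19 - 1 = 18
Supernet: 50.203.64.0/18


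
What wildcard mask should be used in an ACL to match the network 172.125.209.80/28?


Subnet mask: 255.255.255.240
Wildcard = 255.255.255.255 - subnet mask
255 - 255 = 0
255 - 255 = 0
255 - 255 = 0
255 - 240 = 15
Wildcard: 0.0.0.15


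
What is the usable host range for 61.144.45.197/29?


Network: 61.144.45.192
Broadcast: 61.144.45.199
First usable = network + 1
Last usable = broadcast - 1
Range: 61.144.45.193 to 61.144.45.198


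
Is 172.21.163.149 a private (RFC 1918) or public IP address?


RFC 1918 private ranges:
  10.0.0.0/8 (10.0.0.0 - 10.255.255.255)
  172.16.0.0/12 (172.16.0.0 - 172.31.255.255)
  192.168.0.0/16 (192.168.0.0 - 192.168.255.255)
Private (in 172.16.0.0/12)


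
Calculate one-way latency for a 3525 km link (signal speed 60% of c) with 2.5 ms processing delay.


Speed = 0.6 * 3e5 km/s = 180000 km/s
Propagation delay = 3525 / 180000 = 0.0196 s = 19.5833 ms
Processing delay = 2.5 ms
Total one-way latency = 22.0833 ms


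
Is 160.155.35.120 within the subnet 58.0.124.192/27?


Subnet network: 58.0.124.192
Test IP AND mask: 160.155.35.96
No, 160.155.35.120 is not in 58.0.124.192/27


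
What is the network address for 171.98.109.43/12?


IP:   10101011.01100010.01101101.00101011
Mask: 11111111.11110000.00000000.00000000
AND operation:
Net:  10101011.01100000.00000000.00000000
Network: 171.96.0.0/12


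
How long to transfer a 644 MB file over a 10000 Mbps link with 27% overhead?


Effective throughput = 10000 * (1 - 27/100) = 7300 Mbps
File size in Mb = 644 * 8 = 5152 Mb
Time = 5152 / 7300
Time = 0.7058 seconds


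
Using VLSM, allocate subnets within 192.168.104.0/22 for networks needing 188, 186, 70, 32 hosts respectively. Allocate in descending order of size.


188 hosts -> /24 (254 usable): 192.168.104.0/24
186 hosts -> /24 (254 usable): 192.168.105.0/24
70 hosts -> /25 (126 usable): 192.168.106.0/25
32 hosts -> /26 (62 usable): 192.168.106.128/26
Allocation: 192.168.104.0/24 (188 hosts, 254 usable); 192.168.105.0/24 (186 hosts, 254 usable); 192.168.106.0/25 (70 hosts, 126 usable); 192.168.106.128/26 (32 hosts, 62 usable)


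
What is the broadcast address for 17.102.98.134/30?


Network: 17.102.98.132/30
Host bits = 2
Set all host bits to 1:
Broadcast: 17.102.98.135


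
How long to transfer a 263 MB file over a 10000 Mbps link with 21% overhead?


Effective throughput = 10000 * (1 - 21/100) = 7900 Mbps
File size in Mb = 263 * 8 = 2104 Mb
Time = 2104 / 7900
Time = 0.2663 seconds


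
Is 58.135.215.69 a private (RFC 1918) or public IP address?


RFC 1918 private ranges:
  10.0.0.0/8 (10.0.0.0 - 10.255.255.255)
  172.16.0.0/12 (172.16.0.0 - 172.31.255.255)
  192.168.0.0/16 (192.168.0.0 - 192.168.255.255)
Public (not in any RFC 1918 range)


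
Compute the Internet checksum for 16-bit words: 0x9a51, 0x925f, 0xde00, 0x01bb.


Sum all words (with carry folding):
+ 0x9a51 = 0x9a51
+ 0x925f = 0x2cb1
+ 0xde00 = 0x0ab2
+ 0x01bb = 0x0c6d
One's complement: ~0x0c6d
Checksum = 0xf392


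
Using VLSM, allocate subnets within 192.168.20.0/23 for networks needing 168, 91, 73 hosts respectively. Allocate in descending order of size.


168 hosts -> /24 (254 usable): 192.168.20.0/24
91 hosts -> /25 (126 usable): 192.168.21.0/25
73 hosts -> /25 (126 usable): 192.168.21.128/25
Allocation: 192.168.20.0/24 (168 hosts, 254 usable); 192.168.21.0/25 (91 hosts, 126 usable); 192.168.21.128/25 (73 hosts, 126 usable)


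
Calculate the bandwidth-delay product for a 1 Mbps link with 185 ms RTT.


BDP = bandwidth * RTT
= 1 Mbps * 185 ms
= 1 * 1e6 * 185 / 1000 bits
= 185000 bits
= 23125 bytes
= 22.583 KB
BDP = 185000 bits (23125 bytes)


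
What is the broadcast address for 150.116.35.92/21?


Network: 150.116.32.0/21
Host bits = 11
Set all host bits to 1:
Broadcast: 150.116.39.255


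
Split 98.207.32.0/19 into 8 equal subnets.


New prefix = 19 + 3 = 22
Each subnet has 1024 addresses
  98.207.32.0/22
  98.207.36.0/22
  98.207.40.0/22
  98.207.44.0/22
  98.207.48.0/22
  98.207.52.0/22
  98.207.56.0/22
  98.207.60.0/22
Subnets: 98.207.32.0/22, 98.207.36.0/22, 98.207.40.0/22, 98.207.44.0/22, 98.207.48.0/22, 98.207.52.0/22, 98.207.56.0/22, 98.207.60.0/22


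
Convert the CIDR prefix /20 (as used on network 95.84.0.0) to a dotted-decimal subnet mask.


/20 means 20 network bits, 12 host bits
Binary: 11111111111111111111000000000000
Mask: 255.255.240.0


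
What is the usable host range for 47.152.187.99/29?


Network: 47.152.187.96
Broadcast: 47.152.187.103
First usable = network + 1
Last usable = broadcast - 1
Range: 47.152.187.97 to 47.152.187.102


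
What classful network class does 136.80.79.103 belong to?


First octet: 136
Binary: 10001000
10xxxxxx -> Class B (128-191)
Class B, default mask 255.255.0.0 (/16)


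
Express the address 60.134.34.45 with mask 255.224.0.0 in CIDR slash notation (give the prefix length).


Binary: 11111111.11100000.00000000.00000000
Count leading 1s
Prefix: /11


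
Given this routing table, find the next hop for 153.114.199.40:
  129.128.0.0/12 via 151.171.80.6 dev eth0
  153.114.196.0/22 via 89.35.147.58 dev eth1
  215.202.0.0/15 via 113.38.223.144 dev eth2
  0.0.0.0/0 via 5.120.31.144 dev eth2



Longest prefix match for 153.114.199.40:
  /12 129.128.0.0: no
  /22 153.114.196.0: MATCH
  /15 215.202.0.0: no
  /0 0.0.0.0: MATCH
Selected: next-hop 89.35.147.58 via eth1 (matched /22)


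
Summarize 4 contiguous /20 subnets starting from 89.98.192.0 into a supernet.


Original prefix: /20
Number of subnets: 4 = 2^2
New prefix = 20 - 2 = 18
Supernet: 89.98.192.0/18


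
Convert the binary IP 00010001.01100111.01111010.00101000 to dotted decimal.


00010001 = 17
01100111 = 103
01111010 = 122
00101000 = 40
IP: 17.103.122.40


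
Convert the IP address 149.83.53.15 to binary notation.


149 = 10010101
83 = 01010011
53 = 00110101
15 = 00001111
Binary: 10010101.01010011.00110101.00001111


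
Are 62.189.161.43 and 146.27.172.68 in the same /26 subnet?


Mask: 255.255.255.192
62.189.161.43 AND mask = 62.189.161.0
146.27.172.68 AND mask = 146.27.172.64
No, different subnets (62.189.161.0 vs 146.27.172.64)


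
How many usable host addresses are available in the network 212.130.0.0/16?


Host bits = 32 - 16 = 16
Total addresses = 2^16 = 65536
Usable = total - 2 (network and broadcast)
Usable hosts: 65534


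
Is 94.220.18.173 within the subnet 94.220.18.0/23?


Subnet network: 94.220.18.0
Test IP AND mask: 94.220.18.0
Yes, 94.220.18.173 is in 94.220.18.0/23


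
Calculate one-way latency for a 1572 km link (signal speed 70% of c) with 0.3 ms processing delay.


Speed = 0.7 * 3e5 km/s = 210000 km/s
Propagation delay = 1572 / 210000 = 0.0075 s = 7.4857 ms
Processing delay = 0.3 ms
Total one-way latency = 7.7857 ms


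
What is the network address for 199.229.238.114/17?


IP:   11000111.11100101.11101110.01110010
Mask: 11111111.11111111.10000000.00000000
AND operation:
Net:  11000111.11100101.10000000.00000000
Network: 199.229.128.0/17


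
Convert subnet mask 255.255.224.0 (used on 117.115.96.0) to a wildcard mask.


Subnet mask: 255.255.224.0
Wildcard = 255.255.255.255 - subnet mask
255 - 255 = 0
255 - 255 = 0
255 - 224 = 31
255 - 0 = 255
Wildcard: 0.0.31.255


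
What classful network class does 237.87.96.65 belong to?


First octet: 237
Binary: 11101101
1110xxxx -> Class D (224-239)
Class D (multicast), default mask N/A


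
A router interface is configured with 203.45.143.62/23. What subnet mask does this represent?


/23 means 23 network bits, 9 host bits
Binary: 11111111111111111111111000000000
Mask: 255.255.254.0


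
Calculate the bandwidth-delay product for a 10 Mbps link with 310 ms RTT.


BDP = bandwidth * RTT
= 10 Mbps * 310 ms
= 10 * 1e6 * 310 / 1000 bits
= 3100000 bits
= 387500 bytes
= 378.418 KB
BDP = 3100000 bits (387500 bytes)


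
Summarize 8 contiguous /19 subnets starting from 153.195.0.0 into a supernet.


Original prefix: /19
Number of subnets: 8 = 2^3
New prefix = 19 - 3 = 16
Supernet: 153.195.0.0/16


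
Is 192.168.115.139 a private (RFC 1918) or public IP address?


RFC 1918 private ranges:
  10.0.0.0/8 (10.0.0.0 - 10.255.255.255)
  172.16.0.0/12 (172.16.0.0 - 172.31.255.255)
  192.168.0.0/16 (192.168.0.0 - 192.168.255.255)
Private (in 192.168.0.0/16)


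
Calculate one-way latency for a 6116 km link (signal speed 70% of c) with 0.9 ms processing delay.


Speed = 0.7 * 3e5 km/s = 210000 km/s
Propagation delay = 6116 / 210000 = 0.0291 s = 29.1238 ms
Processing delay = 0.9 ms
Total one-way latency = 30.0238 ms


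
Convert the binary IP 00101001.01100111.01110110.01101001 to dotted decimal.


00101001 = 41
01100111 = 103
01110110 = 118
01101001 = 105
IP: 41.103.118.105


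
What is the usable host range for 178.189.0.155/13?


Network: 178.184.0.0
Broadcast: 178.191.255.255
First usable = network + 1
Last usable = broadcast - 1
Range: 178.184.0.1 to 178.191.255.254


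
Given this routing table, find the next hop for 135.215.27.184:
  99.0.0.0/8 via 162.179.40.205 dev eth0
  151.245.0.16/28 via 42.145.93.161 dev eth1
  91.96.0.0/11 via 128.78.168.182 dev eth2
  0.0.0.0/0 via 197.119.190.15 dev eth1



Longest prefix match for 135.215.27.184:
  /8 99.0.0.0: no
  /28 151.245.0.16: no
  /11 91.96.0.0: no
  /0 0.0.0.0: MATCH
Selected: next-hop 197.119.190.15 via eth1 (matched /0)


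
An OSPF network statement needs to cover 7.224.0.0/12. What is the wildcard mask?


Subnet mask: 255.240.0.0
Wildcard = 255.255.255.255 - subnet mask
255 - 255 = 0
255 - 240 = 15
255 - 0 = 255
255 - 0 = 255
Wildcard: 0.15.255.255


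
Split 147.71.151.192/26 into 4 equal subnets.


New prefix = 26 + 2 = 28
Each subnet has 16 addresses
  147.71.151.192/28
  147.71.151.208/28
  147.71.151.224/28
  147.71.151.240/28
Subnets: 147.71.151.192/28, 147.71.151.208/28, 147.71.151.224/28, 147.71.151.240/28


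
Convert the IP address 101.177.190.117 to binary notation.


101 = 01100101
177 = 10110001
190 = 10111110
117 = 01110101
Binary: 01100101.10110001.10111110.01110101


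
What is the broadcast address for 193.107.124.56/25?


Network: 193.107.124.0/25
Host bits = 7
Set all host bits to 1:
Broadcast: 193.107.124.127


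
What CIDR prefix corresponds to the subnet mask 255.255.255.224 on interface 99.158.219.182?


Binary: 11111111.11111111.11111111.11100000
Count leading 1s
Prefix: /27


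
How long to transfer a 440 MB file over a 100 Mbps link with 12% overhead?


Effective throughput = 100 * (1 - 12/100) = 88 Mbps
File size in Mb = 440 * 8 = 3520 Mb
Time = 3520 / 88
Time = 40 seconds


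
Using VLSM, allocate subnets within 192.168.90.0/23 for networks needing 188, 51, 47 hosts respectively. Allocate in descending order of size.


188 hosts -> /24 (254 usable): 192.168.90.0/24
51 hosts -> /26 (62 usable): 192.168.91.0/26
47 hosts -> /26 (62 usable): 192.168.91.64/26
Allocation: 192.168.90.0/24 (188 hosts, 254 usable); 192.168.91.0/26 (51 hosts, 62 usable); 192.168.91.64/26 (47 hosts, 62 usable)


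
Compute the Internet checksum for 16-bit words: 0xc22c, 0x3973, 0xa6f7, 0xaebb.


Sum all words (with carry folding):
+ 0xc22c = 0xc22c
+ 0x3973 = 0xfb9f
+ 0xa6f7 = 0xa297
+ 0xaebb = 0x5153
One's complement: ~0x5153
Checksum = 0xaeac


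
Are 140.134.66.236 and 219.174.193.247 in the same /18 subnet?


Mask: 255.255.192.0
140.134.66.236 AND mask = 140.134.64.0
219.174.193.247 AND mask = 219.174.192.0
No, different subnets (140.134.64.0 vs 219.174.192.0)


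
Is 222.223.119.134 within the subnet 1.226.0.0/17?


Subnet network: 1.226.0.0
Test IP AND mask: 222.223.0.0
No, 222.223.119.134 is not in 1.226.0.0/17


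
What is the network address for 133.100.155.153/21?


IP:   10000101.01100100.10011011.10011001
Mask: 11111111.11111111.11111000.00000000
AND operation:
Net:  10000101.01100100.10011000.00000000
Network: 133.100.152.0/21


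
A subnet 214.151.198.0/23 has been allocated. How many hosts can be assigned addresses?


Host bits = 32 - 23 = 9
Total addresses = 2^9 = 512
Usable = total - 2 (network and broadcast)
Usable hosts: 510


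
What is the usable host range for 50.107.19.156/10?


Network: 50.64.0.0
Broadcast: 50.127.255.255
First usable = network + 1
Last usable = broadcast - 1
Range: 50.64.0.1 to 50.127.255.254
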